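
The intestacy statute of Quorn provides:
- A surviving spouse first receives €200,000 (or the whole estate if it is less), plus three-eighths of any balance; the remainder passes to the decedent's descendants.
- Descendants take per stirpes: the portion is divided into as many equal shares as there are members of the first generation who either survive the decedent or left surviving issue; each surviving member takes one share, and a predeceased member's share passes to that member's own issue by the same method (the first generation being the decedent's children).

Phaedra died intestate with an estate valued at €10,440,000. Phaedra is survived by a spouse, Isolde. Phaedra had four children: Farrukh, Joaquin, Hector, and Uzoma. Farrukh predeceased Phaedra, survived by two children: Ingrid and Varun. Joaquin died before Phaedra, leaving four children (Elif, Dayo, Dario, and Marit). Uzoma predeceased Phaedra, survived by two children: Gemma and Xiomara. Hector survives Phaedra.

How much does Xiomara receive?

Xiomara receives €800,000.

Isolde first takes €200,000, leaving a balance of €10,240,000. Isolde then takes three-eighths of the balance (€3,840,000), for a total of €4,040,000. The remaining €6,400,000 passes to the descendants.
The descendants' portion (€6,400,000) is divided into 4 shares of €1,600,000: Hector takes €1,600,000; Farrukh's €1,600,000 share passes to Farrukh's issue; Joaquin's €1,600,000 share passes to Joaquin's issue; Uzoma's €1,600,000 share passes to Uzoma's issue.
Farrukh's share (€1,600,000) is divided into 2 shares of €800,000: Ingrid and Varun each take €800,000.
Joaquin's share (€1,600,000) is divided into 4 shares of €400,000: Elif, Dayo, Dario, and Marit each take €400,000.
Uzoma's share (€1,600,000) is divided into 2 shares of €800,000: Gemma and Xiomara each take €800,000.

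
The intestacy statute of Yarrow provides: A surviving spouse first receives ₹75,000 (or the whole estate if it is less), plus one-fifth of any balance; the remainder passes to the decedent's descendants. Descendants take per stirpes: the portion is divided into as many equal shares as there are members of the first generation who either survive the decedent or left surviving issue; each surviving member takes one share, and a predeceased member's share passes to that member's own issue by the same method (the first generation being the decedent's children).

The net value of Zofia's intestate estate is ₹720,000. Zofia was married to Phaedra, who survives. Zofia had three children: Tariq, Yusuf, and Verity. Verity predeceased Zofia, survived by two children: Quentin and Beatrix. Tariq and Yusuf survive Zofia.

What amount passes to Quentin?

Quentin receives ₹86,000.

Phaedra first takes ₹75,000, leaving a balance of ₹645,000. Phaedra then takes one-fifth of the balance (₹129,000), for a total of ₹204,000. The remaining ₹516,000 passes to the descendants.
The descendants' portion (₹516,000) is divided into 3 shares of ₹172,000: Tariq and Yusuf each take ₹172,000; Verity's ₹172,000 share passes to Verity's issue.
Verity's share (₹172,000) is divided into 2 shares of ₹86,000: Quentin and Beatrix each take ₹86,000.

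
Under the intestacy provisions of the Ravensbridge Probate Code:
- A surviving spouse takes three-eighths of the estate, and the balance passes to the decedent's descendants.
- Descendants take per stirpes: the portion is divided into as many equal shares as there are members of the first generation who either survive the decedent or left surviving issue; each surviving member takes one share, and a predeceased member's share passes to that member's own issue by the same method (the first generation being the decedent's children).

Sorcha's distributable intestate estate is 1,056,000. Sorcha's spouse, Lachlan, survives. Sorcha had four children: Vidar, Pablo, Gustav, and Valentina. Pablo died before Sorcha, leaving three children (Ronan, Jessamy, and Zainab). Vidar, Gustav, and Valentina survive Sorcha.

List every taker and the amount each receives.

Lachlan: 396,000; Vidar: 165,000; Ronan: 55,000; Jessamy: 55,000; Zainab: 55,000; Gustav: 165,000; Valentina: 165,000

Lachlan takes three-eighths of 1,056,000 = 396,000. The remaining 660,000 passes to the descendants.
The descendants' portion (660,000) is divided into 4 shares of 165,000: Vidar, Gustav, and Valentina each take 165,000; Pablo's 165,000 share passes to Pablo's issue.
Pablo's share (165,000) is divided into 3 shares of 55,000: Ronan, Jessamy, and Zainab each take 55,000.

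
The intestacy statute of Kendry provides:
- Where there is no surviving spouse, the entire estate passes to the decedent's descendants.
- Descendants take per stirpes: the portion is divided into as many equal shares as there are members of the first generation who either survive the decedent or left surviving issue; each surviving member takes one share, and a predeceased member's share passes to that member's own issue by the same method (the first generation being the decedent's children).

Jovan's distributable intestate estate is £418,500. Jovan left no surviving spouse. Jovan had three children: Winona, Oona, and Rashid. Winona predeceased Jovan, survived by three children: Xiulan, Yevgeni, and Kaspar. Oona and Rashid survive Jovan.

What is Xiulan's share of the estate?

The entire £418,500 passes to the descendants.
That amount (£418,500) is divided into 3 shares of £139,500: Oona and Rashid each take £139,500; Winona's £139,500 share passes to Winona's issue.
Winona's share (£139,500) is divided into 3 shares of £46,500: Xiulan, Yevgeni, and Kaspar each take £46,500.

Xiulan receives £46,500.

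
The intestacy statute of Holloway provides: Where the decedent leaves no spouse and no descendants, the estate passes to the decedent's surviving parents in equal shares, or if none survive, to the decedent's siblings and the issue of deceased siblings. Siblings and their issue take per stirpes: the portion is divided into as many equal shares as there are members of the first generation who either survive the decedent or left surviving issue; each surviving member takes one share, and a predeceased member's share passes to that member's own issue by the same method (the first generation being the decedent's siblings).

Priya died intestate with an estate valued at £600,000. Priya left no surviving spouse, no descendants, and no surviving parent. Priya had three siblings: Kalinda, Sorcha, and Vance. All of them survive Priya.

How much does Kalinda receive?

Kalinda receives £200,000.

The entire £600,000 passes to the siblings and their issue.
That amount (£600,000) is divided into 3 shares of £200,000: Kalinda, Sorcha, and Vance each take £200,000.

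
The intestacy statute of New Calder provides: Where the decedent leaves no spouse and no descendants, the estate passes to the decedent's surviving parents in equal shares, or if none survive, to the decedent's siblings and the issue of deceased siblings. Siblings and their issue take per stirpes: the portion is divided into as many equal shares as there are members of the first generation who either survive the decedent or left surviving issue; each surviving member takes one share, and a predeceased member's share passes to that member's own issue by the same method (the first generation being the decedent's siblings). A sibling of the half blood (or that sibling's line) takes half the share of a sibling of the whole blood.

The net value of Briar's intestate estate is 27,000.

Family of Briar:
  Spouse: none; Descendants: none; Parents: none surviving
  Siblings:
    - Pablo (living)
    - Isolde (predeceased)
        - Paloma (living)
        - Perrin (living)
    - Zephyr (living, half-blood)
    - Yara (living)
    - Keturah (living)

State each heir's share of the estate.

Pablo: 6,000; Paloma: 3,000; Perrin: 3,000; Zephyr: 3,000; Yara: 6,000; Keturah: 6,000

The entire 27,000 passes to the siblings and their issue.
Counting each half-blood sibling's line as half a unit, there are 9/2 units in 27,000, so one unit is 6,000. Whole-blood lines (Pablo, Isolde, Yara, and Keturah) take 6,000 each; half-blood lines (Zephyr) take 3,000 each.
Isolde's share (6,000) is divided into 2 shares of 3,000: Paloma and Perrin each take 3,000.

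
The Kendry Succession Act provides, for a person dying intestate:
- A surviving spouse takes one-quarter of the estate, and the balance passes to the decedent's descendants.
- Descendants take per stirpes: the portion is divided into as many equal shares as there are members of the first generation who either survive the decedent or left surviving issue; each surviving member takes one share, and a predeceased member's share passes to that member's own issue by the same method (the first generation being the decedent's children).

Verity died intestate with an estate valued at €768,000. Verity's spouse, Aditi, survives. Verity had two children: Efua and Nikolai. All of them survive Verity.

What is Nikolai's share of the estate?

Nikolai receives €288,000.

Aditi takes one-quarter of €768,000 = €192,000. The remaining €576,000 passes to the descendants.
The descendants' portion (€576,000) is divided into 2 shares of €288,000: Efua and Nikolai each take €288,000.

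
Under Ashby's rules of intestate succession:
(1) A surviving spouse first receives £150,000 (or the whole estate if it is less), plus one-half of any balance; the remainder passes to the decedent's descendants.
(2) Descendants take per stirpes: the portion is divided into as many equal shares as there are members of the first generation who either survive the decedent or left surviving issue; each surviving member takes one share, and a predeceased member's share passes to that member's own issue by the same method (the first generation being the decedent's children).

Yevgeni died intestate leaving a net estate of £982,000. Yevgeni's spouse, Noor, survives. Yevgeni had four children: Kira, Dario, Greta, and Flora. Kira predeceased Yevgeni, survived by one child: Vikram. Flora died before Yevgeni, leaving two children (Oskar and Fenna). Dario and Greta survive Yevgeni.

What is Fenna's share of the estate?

Fenna receives £52,000.

Noor first takes £150,000, leaving a balance of £832,000. Noor then takes one-half of the balance (£416,000), for a total of £566,000. The remaining £416,000 passes to the descendants.
The descendants' portion (£416,000) is divided into 4 shares of £104,000: Dario and Greta each take £104,000; Kira's £104,000 share passes to Kira's issue; Flora's £104,000 share passes to Flora's issue.
Kira's share (£104,000) passes entirely to Vikram.
Flora's share (£104,000) is divided into 2 shares of £52,000: Oskar and Fenna each take £52,000.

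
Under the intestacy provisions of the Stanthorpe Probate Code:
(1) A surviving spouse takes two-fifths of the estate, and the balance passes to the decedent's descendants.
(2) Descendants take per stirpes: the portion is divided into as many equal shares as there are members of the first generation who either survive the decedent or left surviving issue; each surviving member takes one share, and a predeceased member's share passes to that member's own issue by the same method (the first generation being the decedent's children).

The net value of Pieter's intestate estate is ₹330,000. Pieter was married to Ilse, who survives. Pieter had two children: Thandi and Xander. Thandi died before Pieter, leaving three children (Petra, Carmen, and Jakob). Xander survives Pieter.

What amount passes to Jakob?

Ilse takes two-fifths of ₹330,000 = ₹132,000. The remaining ₹198,000 passes to the descendants.
The descendants' portion (₹198,000) is divided into 2 shares of ₹99,000: Xander takes ₹99,000; Thandi's ₹99,000 share passes to Thandi's issue.
Thandi's share (₹99,000) is divided into 3 shares of ₹33,000: Petra, Carmen, and Jakob each take ₹33,000.

Jakob receives ₹33,000.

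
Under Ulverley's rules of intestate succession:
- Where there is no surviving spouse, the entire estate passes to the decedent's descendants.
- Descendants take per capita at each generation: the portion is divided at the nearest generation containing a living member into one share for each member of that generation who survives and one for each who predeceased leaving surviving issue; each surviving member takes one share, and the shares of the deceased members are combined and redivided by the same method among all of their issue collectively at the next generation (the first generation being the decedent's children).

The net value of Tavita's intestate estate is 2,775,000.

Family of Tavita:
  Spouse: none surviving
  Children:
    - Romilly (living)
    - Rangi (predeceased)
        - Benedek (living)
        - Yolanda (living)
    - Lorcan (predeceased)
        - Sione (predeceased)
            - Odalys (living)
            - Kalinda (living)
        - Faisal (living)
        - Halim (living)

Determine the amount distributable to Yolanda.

Yolanda receives 370,000.

The entire 2,775,000 passes to the descendants.
That amount (2,775,000) is divided at the children's generation into 3 shares of 925,000. Romilly takes 925,000. The 2 shares of the deceased (Rangi and Lorcan) are combined into a pool of 1,850,000.
That pool (1,850,000) is divided at the grandchildren's generation into 5 shares of 370,000. Benedek, Yolanda, Faisal, and Halim each take 370,000. The remaining share for the deceased Sione (370,000) is carried to the next generation.
That pool (370,000) is divided at the great-grandchildren's generation equally among Odalys and Kalinda: 185,000 each.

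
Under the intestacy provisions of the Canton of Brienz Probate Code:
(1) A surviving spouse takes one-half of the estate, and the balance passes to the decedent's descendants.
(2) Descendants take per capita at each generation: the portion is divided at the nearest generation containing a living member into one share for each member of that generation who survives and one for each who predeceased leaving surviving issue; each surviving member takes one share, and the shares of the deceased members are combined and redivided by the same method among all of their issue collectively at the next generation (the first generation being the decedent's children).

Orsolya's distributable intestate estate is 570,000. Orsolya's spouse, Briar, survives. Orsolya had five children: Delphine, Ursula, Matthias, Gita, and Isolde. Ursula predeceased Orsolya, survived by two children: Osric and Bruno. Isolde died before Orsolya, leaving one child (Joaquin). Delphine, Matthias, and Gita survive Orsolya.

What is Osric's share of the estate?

Osric receives 38,000.

Briar takes one-half of 570,000 = 285,000. The remaining 285,000 passes to the descendants.
The descendants' portion (285,000) is divided at the children's generation into 5 shares of 57,000. Delphine, Matthias, and Gita each take 57,000. The 2 shares of the deceased (Ursula and Isolde) are combined into a pool of 114,000.
That pool (114,000) is divided at the grandchildren's generation equally among Osric, Bruno, and Joaquin: 38,000 each.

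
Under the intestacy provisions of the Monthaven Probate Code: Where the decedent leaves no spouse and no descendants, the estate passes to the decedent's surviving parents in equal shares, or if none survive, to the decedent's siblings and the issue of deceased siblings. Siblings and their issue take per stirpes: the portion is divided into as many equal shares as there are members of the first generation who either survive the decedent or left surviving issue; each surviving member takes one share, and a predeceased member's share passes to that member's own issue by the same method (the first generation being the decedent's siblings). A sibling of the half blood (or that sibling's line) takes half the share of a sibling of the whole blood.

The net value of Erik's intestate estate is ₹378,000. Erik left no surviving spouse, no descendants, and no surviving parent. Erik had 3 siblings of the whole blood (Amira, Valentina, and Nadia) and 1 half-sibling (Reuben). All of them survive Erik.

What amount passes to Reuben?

The entire ₹378,000 passes to the siblings and their issue.
Counting each half-blood sibling's line as half a unit, there are 7/2 units in ₹378,000, so one unit is ₹108,000. Whole-blood lines (Amira, Valentina, and Nadia) take ₹108,000 each; half-blood lines (Reuben) take ₹54,000 each.

Reuben receives ₹54,000.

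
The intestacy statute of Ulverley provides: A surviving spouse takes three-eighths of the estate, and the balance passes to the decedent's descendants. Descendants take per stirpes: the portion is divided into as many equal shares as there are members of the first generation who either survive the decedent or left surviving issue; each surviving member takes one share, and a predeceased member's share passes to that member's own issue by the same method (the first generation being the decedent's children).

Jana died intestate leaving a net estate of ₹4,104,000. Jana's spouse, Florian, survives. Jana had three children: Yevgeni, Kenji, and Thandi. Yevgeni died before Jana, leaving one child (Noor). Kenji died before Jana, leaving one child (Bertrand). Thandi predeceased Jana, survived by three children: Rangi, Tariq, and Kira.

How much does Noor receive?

Florian takes three-eighths of ₹4,104,000 = ₹1,539,000. The remaining ₹2,565,000 passes to the descendants.
The descendants' portion (₹2,565,000) is divided into 3 shares of ₹855,000: Yevgeni's ₹855,000 share passes to Yevgeni's issue; Kenji's ₹855,000 share passes to Kenji's issue; Thandi's ₹855,000 share passes to Thandi's issue.
Yevgeni's share (₹855,000) passes entirely to Noor.
Kenji's share (₹855,000) passes entirely to Bertrand.
Thandi's share (₹855,000) is divided into 3 shares of ₹285,000: Rangi, Tariq, and Kira each take ₹285,000.

Noor receives ₹855,000.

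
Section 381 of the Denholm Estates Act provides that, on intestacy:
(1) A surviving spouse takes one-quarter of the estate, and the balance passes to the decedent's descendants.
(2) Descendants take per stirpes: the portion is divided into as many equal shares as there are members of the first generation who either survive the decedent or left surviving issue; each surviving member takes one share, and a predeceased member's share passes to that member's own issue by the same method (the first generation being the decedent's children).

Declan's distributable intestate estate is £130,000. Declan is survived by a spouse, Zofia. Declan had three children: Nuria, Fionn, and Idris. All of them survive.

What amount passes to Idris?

Zofia takes one-quarter of £130,000 = £32,500. The remaining £97,500 passes to the descendants.
The descendants' portion (£97,500) is divided into 3 shares of £32,500: Nuria, Fionn, and Idris each take £32,500.

Idris receives £32,500.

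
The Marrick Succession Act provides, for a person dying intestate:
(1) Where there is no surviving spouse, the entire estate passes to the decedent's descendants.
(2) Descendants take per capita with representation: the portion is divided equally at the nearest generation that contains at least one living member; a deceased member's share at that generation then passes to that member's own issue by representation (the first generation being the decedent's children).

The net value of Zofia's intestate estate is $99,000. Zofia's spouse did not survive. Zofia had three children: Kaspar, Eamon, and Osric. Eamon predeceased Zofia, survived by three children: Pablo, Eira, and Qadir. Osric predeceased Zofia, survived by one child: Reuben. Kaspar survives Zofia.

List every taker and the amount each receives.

Kaspar: $33,000; Pablo: $11,000; Eira: $11,000; Qadir: $11,000; Reuben: $33,000

The entire $99,000 passes to the descendants.
That amount ($99,000) is divided into 3 shares of $33,000: Kaspar takes $33,000; Eamon's $33,000 share passes to Eamon's issue; Osric's $33,000 share passes to Osric's issue.
Eamon's share ($33,000) is divided into 3 shares of $11,000: Pablo, Eira, and Qadir each take $11,000.
Osric's share ($33,000) passes entirely to Reuben.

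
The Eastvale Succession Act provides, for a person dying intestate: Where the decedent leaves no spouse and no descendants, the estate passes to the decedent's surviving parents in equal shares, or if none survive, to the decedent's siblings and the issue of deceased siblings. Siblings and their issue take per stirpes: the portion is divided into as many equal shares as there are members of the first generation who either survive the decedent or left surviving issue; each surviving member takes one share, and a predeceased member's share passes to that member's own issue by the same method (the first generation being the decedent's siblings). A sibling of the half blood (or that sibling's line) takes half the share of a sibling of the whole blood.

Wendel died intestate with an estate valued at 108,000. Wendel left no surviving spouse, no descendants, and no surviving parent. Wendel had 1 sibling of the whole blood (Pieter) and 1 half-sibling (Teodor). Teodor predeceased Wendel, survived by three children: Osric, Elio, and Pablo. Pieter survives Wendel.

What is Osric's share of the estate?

Osric receives 12,000.

The entire 108,000 passes to the siblings and their issue.
Counting each half-blood sibling's line as half a unit, there are 3/2 units in 108,000, so one unit is 72,000. Whole-blood lines (Pieter) take 72,000 each; half-blood lines (Teodor) take 36,000 each.
Teodor's share (36,000) is divided into 3 shares of 12,000: Osric, Elio, and Pablo each take 12,000.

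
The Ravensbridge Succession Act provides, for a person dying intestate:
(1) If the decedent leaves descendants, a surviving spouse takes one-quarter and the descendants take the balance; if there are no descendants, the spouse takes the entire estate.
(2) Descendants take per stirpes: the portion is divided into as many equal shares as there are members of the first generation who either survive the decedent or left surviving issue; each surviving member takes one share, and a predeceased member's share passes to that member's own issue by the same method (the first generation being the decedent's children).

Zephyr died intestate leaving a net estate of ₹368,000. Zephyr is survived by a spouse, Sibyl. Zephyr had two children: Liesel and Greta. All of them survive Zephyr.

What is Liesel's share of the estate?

Liesel receives ₹138,000.

Sibyl takes one-quarter of ₹368,000 = ₹92,000. The remaining ₹276,000 passes to the descendants.
The descendants' portion (₹276,000) is divided into 2 shares of ₹138,000: Liesel and Greta each take ₹138,000.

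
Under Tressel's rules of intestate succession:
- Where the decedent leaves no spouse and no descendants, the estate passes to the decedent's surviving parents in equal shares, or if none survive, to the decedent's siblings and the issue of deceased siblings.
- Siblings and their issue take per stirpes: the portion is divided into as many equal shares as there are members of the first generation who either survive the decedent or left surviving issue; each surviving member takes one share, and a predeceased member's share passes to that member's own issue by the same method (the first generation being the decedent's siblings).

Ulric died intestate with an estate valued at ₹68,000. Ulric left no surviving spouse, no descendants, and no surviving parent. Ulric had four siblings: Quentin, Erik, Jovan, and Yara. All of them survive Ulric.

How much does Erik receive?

Erik receives ₹17,000.

The entire ₹68,000 passes to the siblings and their issue.
That amount (₹68,000) is divided into 4 shares of ₹17,000: Quentin, Erik, Jovan, and Yara each take ₹17,000.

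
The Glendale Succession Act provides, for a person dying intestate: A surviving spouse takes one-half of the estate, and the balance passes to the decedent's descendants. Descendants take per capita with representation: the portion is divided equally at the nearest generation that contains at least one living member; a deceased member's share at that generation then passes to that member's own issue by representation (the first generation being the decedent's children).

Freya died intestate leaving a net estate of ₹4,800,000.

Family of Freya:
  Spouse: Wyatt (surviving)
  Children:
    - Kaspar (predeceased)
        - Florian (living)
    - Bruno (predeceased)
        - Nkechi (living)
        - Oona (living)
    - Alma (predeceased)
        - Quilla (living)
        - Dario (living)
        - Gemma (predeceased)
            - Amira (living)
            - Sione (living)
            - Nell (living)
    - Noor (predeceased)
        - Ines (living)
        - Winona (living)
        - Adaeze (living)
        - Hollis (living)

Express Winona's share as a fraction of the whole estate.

Wyatt takes one-half of ₹4,800,000 = ₹2,400,000. The remaining ₹2,400,000 passes to the descendants.
No child survives, so the initial division is made at the grandchildren's generation.
The descendants' portion (₹2,400,000) is divided into 10 shares of ₹240,000: Florian, Nkechi, Oona, Quilla, Dario, Ines, Winona, Adaeze, and Hollis each take ₹240,000; Gemma's ₹240,000 share passes to Gemma's issue.
Gemma's share (₹240,000) is divided into 3 shares of ₹80,000: Amira, Sione, and Nell each take ₹80,000.

Winona receives 1/20 of the estate.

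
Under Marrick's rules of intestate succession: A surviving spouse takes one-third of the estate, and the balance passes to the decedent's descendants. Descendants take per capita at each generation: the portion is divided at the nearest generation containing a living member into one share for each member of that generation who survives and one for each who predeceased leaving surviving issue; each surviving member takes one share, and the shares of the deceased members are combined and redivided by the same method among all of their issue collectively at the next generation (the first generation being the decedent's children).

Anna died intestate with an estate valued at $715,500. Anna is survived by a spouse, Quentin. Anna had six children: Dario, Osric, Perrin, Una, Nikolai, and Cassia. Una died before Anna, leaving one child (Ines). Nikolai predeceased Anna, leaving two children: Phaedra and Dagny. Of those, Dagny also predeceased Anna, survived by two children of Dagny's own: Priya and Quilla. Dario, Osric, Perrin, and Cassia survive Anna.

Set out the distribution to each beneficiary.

Quentin: $238,500; Dario: $79,500; Osric: $79,500; Perrin: $79,500; Ines: $53,000; Phaedra: $53,000; Priya: $26,500; Quilla: $26,500; Cassia: $79,500

Quentin takes one-third of $715,500 = $238,500. The remaining $477,000 passes to the descendants.
The descendants' portion ($477,000) is divided at the children's generation into 6 shares of $79,500. Dario, Osric, Perrin, and Cassia each take $79,500. The 2 shares of the deceased (Una and Nikolai) are combined into a pool of $159,000.
That pool ($159,000) is divided at the grandchildren's generation into 3 shares of $53,000. Ines and Phaedra each take $53,000. The remaining share for the deceased Dagny ($53,000) is carried to the next generation.
That pool ($53,000) is divided at the great-grandchildren's generation equally among Priya and Quilla: $26,500 each.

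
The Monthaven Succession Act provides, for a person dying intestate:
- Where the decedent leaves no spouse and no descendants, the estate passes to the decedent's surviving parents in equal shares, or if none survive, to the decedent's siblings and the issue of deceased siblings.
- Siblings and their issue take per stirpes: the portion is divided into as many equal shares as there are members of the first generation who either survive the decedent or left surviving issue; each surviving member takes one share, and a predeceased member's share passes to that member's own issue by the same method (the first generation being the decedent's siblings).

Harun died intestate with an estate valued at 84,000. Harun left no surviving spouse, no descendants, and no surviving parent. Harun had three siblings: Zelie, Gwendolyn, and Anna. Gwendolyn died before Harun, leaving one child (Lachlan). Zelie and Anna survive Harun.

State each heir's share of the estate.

Zelie: 28,000; Lachlan: 28,000; Anna: 28,000

The entire 84,000 passes to the siblings and their issue.
That amount (84,000) is divided into 3 shares of 28,000: Zelie and Anna each take 28,000; Gwendolyn's 28,000 share passes to Gwendolyn's issue.
Gwendolyn's share (28,000) passes entirely to Lachlan.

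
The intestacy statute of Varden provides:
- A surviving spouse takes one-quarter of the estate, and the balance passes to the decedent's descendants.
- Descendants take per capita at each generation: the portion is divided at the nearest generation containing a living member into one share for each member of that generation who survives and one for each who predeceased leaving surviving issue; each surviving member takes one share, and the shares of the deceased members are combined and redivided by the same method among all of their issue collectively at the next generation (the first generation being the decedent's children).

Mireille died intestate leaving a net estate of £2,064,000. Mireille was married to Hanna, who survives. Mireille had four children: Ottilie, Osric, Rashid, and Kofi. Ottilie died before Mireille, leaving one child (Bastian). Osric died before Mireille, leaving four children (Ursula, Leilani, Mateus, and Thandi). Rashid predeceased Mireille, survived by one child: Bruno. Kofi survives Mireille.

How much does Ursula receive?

Hanna takes one-quarter of £2,064,000 = £516,000. The remaining £1,548,000 passes to the descendants.
The descendants' portion (£1,548,000) is divided at the children's generation into 4 shares of £387,000. Kofi takes £387,000. The 3 shares of the deceased (Ottilie, Osric, and Rashid) are combined into a pool of £1,161,000.
That pool (£1,161,000) is divided at the grandchildren's generation equally among Bastian, Ursula, Leilani, Mateus, Thandi, and Bruno: £193,500 each.

Ursula receives £193,500.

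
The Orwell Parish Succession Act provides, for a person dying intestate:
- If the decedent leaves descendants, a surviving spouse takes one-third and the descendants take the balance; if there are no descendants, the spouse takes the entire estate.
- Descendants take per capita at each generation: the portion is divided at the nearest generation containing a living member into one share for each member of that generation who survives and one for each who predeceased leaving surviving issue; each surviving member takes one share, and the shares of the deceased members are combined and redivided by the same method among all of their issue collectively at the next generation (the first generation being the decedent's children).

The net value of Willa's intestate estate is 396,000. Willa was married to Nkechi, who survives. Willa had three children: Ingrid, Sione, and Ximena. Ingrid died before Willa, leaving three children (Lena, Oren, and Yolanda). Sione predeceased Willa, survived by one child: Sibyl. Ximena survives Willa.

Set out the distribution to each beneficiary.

Nkechi: 132,000; Lena: 44,000; Oren: 44,000; Yolanda: 44,000; Sibyl: 44,000; Ximena: 88,000

Nkechi takes one-third of 396,000 = 132,000. The remaining 264,000 passes to the descendants.
The descendants' portion (264,000) is divided at the children's generation into 3 shares of 88,000. Ximena takes 88,000. The 2 shares of the deceased (Ingrid and Sione) are combined into a pool of 176,000.
That pool (176,000) is divided at the grandchildren's generation equally among Lena, Oren, Yolanda, and Sibyl: 44,000 each.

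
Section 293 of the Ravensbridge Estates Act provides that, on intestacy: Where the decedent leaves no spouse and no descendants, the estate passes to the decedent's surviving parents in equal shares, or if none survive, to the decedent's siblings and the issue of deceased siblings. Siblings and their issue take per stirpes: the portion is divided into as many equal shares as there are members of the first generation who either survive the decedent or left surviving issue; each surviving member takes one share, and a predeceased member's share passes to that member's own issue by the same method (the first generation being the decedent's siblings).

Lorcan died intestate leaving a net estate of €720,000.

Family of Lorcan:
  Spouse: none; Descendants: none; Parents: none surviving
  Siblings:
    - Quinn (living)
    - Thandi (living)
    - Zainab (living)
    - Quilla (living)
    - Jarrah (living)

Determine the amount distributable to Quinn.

The entire €720,000 passes to the siblings and their issue.
That amount (€720,000) is divided into 5 shares of €144,000: Quinn, Thandi, Zainab, Quilla, and Jarrah each take €144,000.

Quinn receives €144,000.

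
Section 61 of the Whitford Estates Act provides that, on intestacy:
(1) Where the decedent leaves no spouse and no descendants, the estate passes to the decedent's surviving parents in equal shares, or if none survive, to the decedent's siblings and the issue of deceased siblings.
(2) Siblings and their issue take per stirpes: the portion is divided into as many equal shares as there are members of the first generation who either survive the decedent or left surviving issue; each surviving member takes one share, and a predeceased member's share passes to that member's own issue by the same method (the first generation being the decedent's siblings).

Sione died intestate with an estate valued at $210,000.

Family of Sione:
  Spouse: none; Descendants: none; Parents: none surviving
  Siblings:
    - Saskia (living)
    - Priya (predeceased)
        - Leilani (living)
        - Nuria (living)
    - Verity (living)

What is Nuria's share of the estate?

Nuria receives $35,000.

The entire $210,000 passes to the siblings and their issue.
That amount ($210,000) is divided into 3 shares of $70,000: Saskia and Verity each take $70,000; Priya's $70,000 share passes to Priya's issue.
Priya's share ($70,000) is divided into 2 shares of $35,000: Leilani and Nuria each take $35,000.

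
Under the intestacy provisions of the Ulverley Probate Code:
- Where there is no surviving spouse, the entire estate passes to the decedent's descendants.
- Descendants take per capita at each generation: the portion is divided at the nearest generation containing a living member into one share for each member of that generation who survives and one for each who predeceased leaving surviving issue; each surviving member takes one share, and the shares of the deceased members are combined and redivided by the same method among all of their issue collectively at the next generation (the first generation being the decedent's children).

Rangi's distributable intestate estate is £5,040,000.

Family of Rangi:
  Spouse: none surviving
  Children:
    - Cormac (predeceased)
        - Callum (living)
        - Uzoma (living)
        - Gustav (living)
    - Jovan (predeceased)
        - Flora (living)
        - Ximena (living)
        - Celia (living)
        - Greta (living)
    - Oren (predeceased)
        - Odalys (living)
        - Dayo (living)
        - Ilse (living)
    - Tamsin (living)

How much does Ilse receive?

The entire £5,040,000 passes to the descendants.
That amount (£5,040,000) is divided at the children's generation into 4 shares of £1,260,000. Tamsin takes £1,260,000. The 3 shares of the deceased (Cormac, Jovan, and Oren) are combined into a pool of £3,780,000.
That pool (£3,780,000) is divided at the grandchildren's generation equally among Callum, Uzoma, Gustav, Flora, Ximena, Celia, Greta, Odalys, Dayo, and Ilse: £378,000 each.

Ilse receives £378,000.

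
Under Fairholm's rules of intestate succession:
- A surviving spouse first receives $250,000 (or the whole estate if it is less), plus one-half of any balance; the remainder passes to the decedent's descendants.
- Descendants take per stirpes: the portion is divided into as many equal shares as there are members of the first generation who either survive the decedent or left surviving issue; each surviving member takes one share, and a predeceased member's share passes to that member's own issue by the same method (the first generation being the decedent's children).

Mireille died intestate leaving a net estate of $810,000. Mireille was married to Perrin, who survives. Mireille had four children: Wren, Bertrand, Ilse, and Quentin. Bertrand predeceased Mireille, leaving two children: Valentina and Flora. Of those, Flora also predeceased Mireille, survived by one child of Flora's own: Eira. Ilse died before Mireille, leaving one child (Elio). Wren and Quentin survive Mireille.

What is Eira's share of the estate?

Perrin first takes $250,000, leaving a balance of $560,000. Perrin then takes one-half of the balance ($280,000), for a total of $530,000. The remaining $280,000 passes to the descendants.
The descendants' portion ($280,000) is divided into 4 shares of $70,000: Wren and Quentin each take $70,000; Bertrand's $70,000 share passes to Bertrand's issue; Ilse's $70,000 share passes to Ilse's issue.
Bertrand's share ($70,000) is divided into 2 shares of $35,000: Valentina takes $35,000; Flora's $35,000 share passes to Flora's issue.
Flora's share ($35,000) passes entirely to Eira.
Ilse's share ($70,000) passes entirely to Elio.

Eira receives $35,000.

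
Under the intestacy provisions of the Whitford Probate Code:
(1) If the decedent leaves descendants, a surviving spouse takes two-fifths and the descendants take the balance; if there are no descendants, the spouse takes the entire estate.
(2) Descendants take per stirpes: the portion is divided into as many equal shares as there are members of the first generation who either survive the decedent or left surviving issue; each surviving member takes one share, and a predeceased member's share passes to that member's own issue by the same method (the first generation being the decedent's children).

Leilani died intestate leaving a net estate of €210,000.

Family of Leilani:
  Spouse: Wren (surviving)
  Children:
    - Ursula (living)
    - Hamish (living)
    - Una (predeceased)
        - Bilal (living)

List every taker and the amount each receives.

Wren: €84,000; Ursula: €42,000; Hamish: €42,000; Bilal: €42,000

Wren takes two-fifths of €210,000 = €84,000. The remaining €126,000 passes to the descendants.
The descendants' portion (€126,000) is divided into 3 shares of €42,000: Ursula and Hamish each take €42,000; Una's €42,000 share passes to Una's issue.
Una's share (€42,000) passes entirely to Bilal.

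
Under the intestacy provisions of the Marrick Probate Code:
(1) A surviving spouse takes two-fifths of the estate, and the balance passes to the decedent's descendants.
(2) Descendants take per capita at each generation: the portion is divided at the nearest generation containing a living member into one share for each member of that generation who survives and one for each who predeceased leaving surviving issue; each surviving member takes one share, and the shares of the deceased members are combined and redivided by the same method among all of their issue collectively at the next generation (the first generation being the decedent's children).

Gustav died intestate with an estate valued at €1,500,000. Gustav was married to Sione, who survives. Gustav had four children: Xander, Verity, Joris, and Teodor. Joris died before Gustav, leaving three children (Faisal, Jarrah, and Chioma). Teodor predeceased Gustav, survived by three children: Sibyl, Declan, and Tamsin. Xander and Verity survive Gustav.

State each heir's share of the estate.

Sione: €600,000; Xander: €225,000; Verity: €225,000; Faisal: €75,000; Jarrah: €75,000; Chioma: €75,000; Sibyl: €75,000; Declan: €75,000; Tamsin: €75,000

Sione takes two-fifths of €1,500,000 = €600,000. The remaining €900,000 passes to the descendants.
The descendants' portion (€900,000) is divided at the children's generation into 4 shares of €225,000. Xander and Verity each take €225,000. The 2 shares of the deceased (Joris and Teodor) are combined into a pool of €450,000.
That pool (€450,000) is divided at the grandchildren's generation equally among Faisal, Jarrah, Chioma, Sibyl, Declan, and Tamsin: €75,000 each.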